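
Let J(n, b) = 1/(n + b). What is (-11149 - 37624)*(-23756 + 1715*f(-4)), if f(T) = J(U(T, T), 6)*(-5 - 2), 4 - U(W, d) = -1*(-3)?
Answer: 1242297083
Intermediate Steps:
U(W, d) = 1 (U(W, d) = 4 - (-1)*(-3) = 4 - 1*3 = 4 - 3 = 1)
J(n, b) = 1/(b + n)
f(T) = -1 (f(T) = (-5 - 2)/(6 + 1) = -7/7 = (⅐)*(-7) = -1)
(-11149 - 37624)*(-23756 + 1715*f(-4)) = (-11149 - 37624)*(-23756 + 1715*(-1)) = -48773*(-23756 - 1715) = -48773*(-25471) = 1242297083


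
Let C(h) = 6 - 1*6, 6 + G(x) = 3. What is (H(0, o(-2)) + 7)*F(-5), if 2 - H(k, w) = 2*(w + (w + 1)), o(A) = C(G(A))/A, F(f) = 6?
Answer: 42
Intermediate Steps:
G(x) = -3 (G(x) = -6 + 3 = -3)
C(h) = 0 (C(h) = 6 - 6 = 0)
o(A) = 0 (o(A) = 0/A = 0)
H(k, w) = -4*w (H(k, w) = 2 - 2*(w + (w + 1)) = 2 - 2*(w + (1 + w)) = 2 - 2*(1 + 2*w) = 2 - (2 + 4*w) = 2 + (-2 - 4*w) = -4*w)
(H(0, o(-2)) + 7)*F(-5) = (-4*0 + 7)*6 = (0 + 7)*6 = 7*6 = 42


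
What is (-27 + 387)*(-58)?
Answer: -20880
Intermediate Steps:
(-27 + 387)*(-58) = 360*(-58) = -20880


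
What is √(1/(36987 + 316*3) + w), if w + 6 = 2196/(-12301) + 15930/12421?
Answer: I*√18275622323119813409825985/1932038667045 ≈ 2.2127*I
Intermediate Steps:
w = -748065912/152790721 (w = -6 + (2196/(-12301) + 15930/12421) = -6 + (2196*(-1/12301) + 15930*(1/12421)) = -6 + (-2196/12301 + 15930/12421) = -6 + 168678414/152790721 = -748065912/152790721 ≈ -4.8960)
√(1/(36987 + 316*3) + w) = √(1/(36987 + 316*3) - 748065912/152790721) = √(1/(36987 + 948) - 748065912/152790721) = √(1/37935 - 748065912/152790721) = √(-28377727580999/5796116001135) = I*√18275622323119813409825985/1932038667045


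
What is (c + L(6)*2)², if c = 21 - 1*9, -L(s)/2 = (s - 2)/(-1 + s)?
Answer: 1936/25 ≈ 77.440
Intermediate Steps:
L(s) = -2*(-2 + s)/(-1 + s) (L(s) = -2*(s - 2)/(-1 + s) = -2*(-2 + s)/(-1 + s))
c = 12 (c = 21 - 9 = 12)
(c + L(6)*2)² = (12 + (2*(2 - 1*6)/(-1 + 6))*2)² = (12 + (2*(2 - 6)/5)*2)² = (12 + (2*(⅕)*(-4))*2)² = (12 - 8/5*2)² = (12 - 16/5)² = (44/5)² = 1936/25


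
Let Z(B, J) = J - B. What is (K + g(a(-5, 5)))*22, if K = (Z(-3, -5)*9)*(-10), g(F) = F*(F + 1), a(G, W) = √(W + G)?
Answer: 3960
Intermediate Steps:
a(G, W) = √(G + W)
g(F) = F*(1 + F)
K = 180 (K = ((-5 - 1*(-3))*9)*(-10) = ((-5 + 3)*9)*(-10) = -2*9*(-10) = -18*(-10) = 180)
(K + g(a(-5, 5)))*22 = (180 + √(-5 + 5)*(1 + √(-5 + 5)))*22 = (180 + √0*(1 + √0))*22 = (180 + 0*(1 + 0))*22 = (180 + 0*1)*22 = (180 + 0)*22 = 180*22 = 3960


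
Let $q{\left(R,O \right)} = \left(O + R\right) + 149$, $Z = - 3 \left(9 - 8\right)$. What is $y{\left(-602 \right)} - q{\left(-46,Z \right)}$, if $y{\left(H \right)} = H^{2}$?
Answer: $362304$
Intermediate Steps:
$Z = -3$ ($Z = \left(-3\right) 1 = -3$)
$q{\left(R,O \right)} = 149 + O + R$
$y{\left(-602 \right)} - q{\left(-46,Z \right)} = \left(-602\right)^{2} - \left(149 - 3 - 46\right) = 362404 - 100 = 362304$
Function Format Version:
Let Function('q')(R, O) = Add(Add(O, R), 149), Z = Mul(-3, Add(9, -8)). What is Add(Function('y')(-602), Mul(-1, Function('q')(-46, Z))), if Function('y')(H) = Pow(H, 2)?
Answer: 362304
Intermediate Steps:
Z = -3 (Z = Mul(-3, 1) = -3)
Function('q')(R, O) = Add(149, O, R)
Add(Function('y')(-602), Mul(-1, Function('q')(-46, Z))) = Add(Pow(-602, 2), Mul(-1, Add(149, -3, -46))) = Add(362404, Mul(-1, 100)) = Add(362404, -100) = 362304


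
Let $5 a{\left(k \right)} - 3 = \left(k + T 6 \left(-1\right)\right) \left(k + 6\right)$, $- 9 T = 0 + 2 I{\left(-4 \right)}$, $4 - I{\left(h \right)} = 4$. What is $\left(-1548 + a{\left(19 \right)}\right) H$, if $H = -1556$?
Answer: $\frac{11299672}{5} \approx 2.2599 \cdot 10^{6}$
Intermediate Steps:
$I{\left(h \right)} = 0$ ($I{\left(h \right)} = 4 - 4 = 0$)
$T = 0$ ($T = - \frac{0 + 2 \cdot 0}{9} = - \frac{0 + 0}{9} = \left(- \frac{1}{9}\right) 0 = 0$)
$a{\left(k \right)} = \frac{3}{5} + \frac{k \left(6 + k\right)}{5}$ ($a{\left(k \right)} = \frac{3}{5} + \frac{\left(k + 0 \cdot 6 \left(-1\right)\right) \left(k + 6\right)}{5} = \frac{3}{5} + \frac{\left(k + 0 \left(-1\right)\right) \left(6 + k\right)}{5} = \frac{3}{5} + \frac{\left(k + 0\right) \left(6 + k\right)}{5} = \frac{3}{5} + \frac{k \left(6 + k\right)}{5}$)
$\left(-1548 + a{\left(19 \right)}\right) H = \left(-1548 + \left(\frac{3}{5} + \frac{19^{2}}{5} + \frac{6}{5} \cdot 19\right)\right) \left(-1556\right) = \left(-1548 + \left(\frac{3}{5} + \frac{1}{5} \cdot 361 + \frac{114}{5}\right)\right) \left(-1556\right) = \left(-1548 + \left(\frac{3}{5} + \frac{361}{5} + \frac{114}{5}\right)\right) \left(-1556\right) = \left(-1548 + \frac{478}{5}\right) \left(-1556\right) = \left(- \frac{7262}{5}\right) \left(-1556\right) = \frac{11299672}{5}$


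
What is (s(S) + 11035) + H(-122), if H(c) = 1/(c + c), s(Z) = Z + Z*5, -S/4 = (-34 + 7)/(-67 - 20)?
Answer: 78030927/7076 ≈ 11028.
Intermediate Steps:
S = -36/29 (S = -4*(-34 + 7)/(-67 - 20) = -(-108)/(-87) = -(-108)*(-1)/87 = -4*9/29 = -36/29 ≈ -1.2414)
s(Z) = 6*Z (s(Z) = Z + 5*Z = 6*Z)
H(c) = 1/(2*c)
(s(S) + 11035) + H(-122) = (6*(-36/29) + 11035) + (1/2)/(-122) = (-216/29 + 11035) + (1/2)*(-1/122) = 319799/29 - 1/244 = 78030927/7076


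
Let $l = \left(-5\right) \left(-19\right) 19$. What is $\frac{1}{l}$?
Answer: $\frac{1}{1805} \approx 0.00055402$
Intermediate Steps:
$l = 1805$ ($l = 95 \cdot 19 = 1805$)
$\frac{1}{l} = \frac{1}{1805}$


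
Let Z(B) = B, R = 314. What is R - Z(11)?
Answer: 303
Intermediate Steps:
R - Z(11) = 314 - 1*11 = 314 - 11 = 303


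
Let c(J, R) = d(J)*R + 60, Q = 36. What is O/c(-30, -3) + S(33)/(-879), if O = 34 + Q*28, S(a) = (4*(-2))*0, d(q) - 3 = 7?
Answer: 521/15 ≈ 34.733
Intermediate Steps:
d(q) = 10 (d(q) = 3 + 7 = 10)
c(J, R) = 60 + 10*R (c(J, R) = 10*R + 60 = 60 + 10*R)
S(a) = 0 (S(a) = -8*0 = 0)
O = 1042 (O = 34 + 36*28 = 34 + 1008 = 1042)
O/c(-30, -3) + S(33)/(-879) = 1042/(60 + 10*(-3)) + 0/(-879) = 1042/(60 - 30) + 0*(-1/879) = 1042/30 + 0 = 1042*(1/30) + 0 = 521/15 + 0 = 521/15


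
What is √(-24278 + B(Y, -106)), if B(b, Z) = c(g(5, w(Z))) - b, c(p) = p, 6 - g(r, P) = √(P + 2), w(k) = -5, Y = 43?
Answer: √(-24315 - I*√3) ≈ 0.0056 - 155.93*I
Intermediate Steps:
g(r, P) = 6 - √(2 + P) (g(r, P) = 6 - √(P + 2) = 6 - √(2 + P))
B(b, Z) = 6 - b - I*√3 (B(b, Z) = (6 - √(2 - 5)) - b = (6 - √(-3)) - b = (6 - I*√3) - b = 6 - b - I*√3)
√(-24278 + B(Y, -106)) = √(-24278 + (6 - 1*43 - I*√3)) = √(-24278 + (6 - 43 - I*√3)) = √(-24278 + (-37 - I*√3)) = √(-24315 - I*√3)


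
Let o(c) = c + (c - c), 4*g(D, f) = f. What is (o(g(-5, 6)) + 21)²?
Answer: 2025/4 ≈ 506.25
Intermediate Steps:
g(D, f) = f/4
o(c) = c (o(c) = c + 0 = c)
(o(g(-5, 6)) + 21)² = ((¼)*6 + 21)² = (3/2 + 21)² = (45/2)² = 2025/4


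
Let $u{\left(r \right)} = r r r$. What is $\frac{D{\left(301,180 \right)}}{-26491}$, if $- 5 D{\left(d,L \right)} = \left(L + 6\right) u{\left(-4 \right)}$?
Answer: $- \frac{11904}{132455} \approx -0.089872$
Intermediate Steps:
$u{\left(r \right)} = r^{3}$ ($u{\left(r \right)} = r^{2} r = r^{3}$)
$D{\left(d,L \right)} = \frac{384}{5} + \frac{64 L}{5}$ ($D{\left(d,L \right)} = - \frac{\left(L + 6\right) \left(-4\right)^{3}}{5} = - \frac{\left(6 + L\right) \left(-64\right)}{5} = - \frac{-384 - 64 L}{5} = \frac{384}{5} + \frac{64 L}{5}$)
$\frac{D{\left(301,180 \right)}}{-26491} = \frac{\frac{384}{5} + \frac{64}{5} \cdot 180}{-26491} = \left(\frac{384}{5} + 2304\right) \left(- \frac{1}{26491}\right) = \frac{11904}{5} \left(- \frac{1}{26491}\right) = - \frac{11904}{132455}$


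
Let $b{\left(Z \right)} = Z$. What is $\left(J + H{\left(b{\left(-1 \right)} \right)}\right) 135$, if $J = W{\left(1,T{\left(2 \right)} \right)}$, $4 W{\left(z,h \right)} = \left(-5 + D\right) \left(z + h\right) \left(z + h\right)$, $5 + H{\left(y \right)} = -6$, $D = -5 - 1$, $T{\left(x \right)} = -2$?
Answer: $- \frac{7425}{4} \approx -1856.3$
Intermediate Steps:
$D = -6$ ($D = -5 - 1 = -6$)
$H{\left(y \right)} = -11$ ($H{\left(y \right)} = -5 - 6 = -11$)
$W{\left(z,h \right)} = - \frac{11 \left(h + z\right)^{2}}{4}$ ($W{\left(z,h \right)} = \frac{\left(-5 - 6\right) \left(z + h\right) \left(z + h\right)}{4} = \frac{\left(-11\right) \left(h + z\right) \left(h + z\right)}{4} = \frac{\left(-11\right) \left(h + z\right)^{2}}{4} = - \frac{11 \left(h + z\right)^{2}}{4}$)
$J = - \frac{11}{4}$ ($J = - \frac{11 \left(-2 + 1\right)^{2}}{4} = - \frac{11 \left(-1\right)^{2}}{4} = \left(- \frac{11}{4}\right) 1 = - \frac{11}{4} \approx -2.75$)
$\left(J + H{\left(b{\left(-1 \right)} \right)}\right) 135 = \left(- \frac{11}{4} - 11\right) 135 = \left(- \frac{55}{4}\right) 135 = - \frac{7425}{4}$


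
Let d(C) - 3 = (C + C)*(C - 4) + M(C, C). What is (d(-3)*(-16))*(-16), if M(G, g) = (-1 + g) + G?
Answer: 9728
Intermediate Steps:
M(G, g) = -1 + G + g
d(C) = 2 + 2*C + 2*C*(-4 + C) (d(C) = 3 + ((C + C)*(C - 4) + (-1 + C + C)) = 3 + ((2*C)*(-4 + C) + (-1 + 2*C)) = 3 + (2*C*(-4 + C) + (-1 + 2*C)) = 3 + (-1 + 2*C + 2*C*(-4 + C)) = 2 + 2*C + 2*C*(-4 + C))
(d(-3)*(-16))*(-16) = ((2 - 6*(-3) + 2*(-3)²)*(-16))*(-16) = ((2 + 18 + 2*9)*(-16))*(-16) = ((2 + 18 + 18)*(-16))*(-16) = (38*(-16))*(-16) = -608*(-16) = 9728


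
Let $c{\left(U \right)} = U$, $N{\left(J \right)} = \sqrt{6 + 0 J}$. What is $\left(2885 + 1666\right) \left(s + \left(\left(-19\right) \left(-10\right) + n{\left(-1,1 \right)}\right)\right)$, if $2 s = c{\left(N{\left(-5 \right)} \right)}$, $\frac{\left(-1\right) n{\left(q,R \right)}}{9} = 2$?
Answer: $782772 + \frac{4551 \sqrt{6}}{2} \approx 7.8835 \cdot 10^{5}$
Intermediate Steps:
$N{\left(J \right)} = \sqrt{6}$ ($N{\left(J \right)} = \sqrt{6 + 0} = \sqrt{6}$)
$n{\left(q,R \right)} = -18$ ($n{\left(q,R \right)} = \left(-9\right) 2 = -18$)
$s = \frac{\sqrt{6}}{2} \approx 1.2247$
$\left(2885 + 1666\right) \left(s + \left(\left(-19\right) \left(-10\right) + n{\left(-1,1 \right)}\right)\right) = \left(2885 + 1666\right) \left(\frac{\sqrt{6}}{2} - -172\right) = 4551 \left(\frac{\sqrt{6}}{2} + \left(190 - 18\right)\right) = 4551 \left(\frac{\sqrt{6}}{2} + 172\right) = 4551 \left(172 + \frac{\sqrt{6}}{2}\right) = 782772 + \frac{4551 \sqrt{6}}{2}$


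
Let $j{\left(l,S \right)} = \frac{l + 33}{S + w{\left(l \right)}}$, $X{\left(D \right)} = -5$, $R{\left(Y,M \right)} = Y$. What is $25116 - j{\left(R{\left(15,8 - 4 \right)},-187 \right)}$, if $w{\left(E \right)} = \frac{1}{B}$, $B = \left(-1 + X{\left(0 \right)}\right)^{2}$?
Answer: $\frac{169057524}{6731} \approx 25116.0$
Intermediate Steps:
$B = 36$ ($B = \left(-1 - 5\right)^{2} = \left(-6\right)^{2} = 36$)
$w{\left(E \right)} = \frac{1}{36}$
$j{\left(l,S \right)} = \frac{33 + l}{\frac{1}{36} + S}$ ($j{\left(l,S \right)} = \frac{l + 33}{S + \frac{1}{36}} = \frac{33 + l}{\frac{1}{36} + S}$)
$25116 - j{\left(R{\left(15,8 - 4 \right)},-187 \right)} = 25116 - \frac{36 \left(33 + 15\right)}{1 + 36 \left(-187\right)} = 25116 - 36 \frac{1}{1 - 6732} \cdot 48 = 25116 - 36 \frac{1}{-6731} \cdot 48 = 25116 - 36 \left(- \frac{1}{6731}\right) 48 = 25116 - - \frac{1728}{6731} = 25116 + \frac{1728}{6731} = \frac{169057524}{6731}$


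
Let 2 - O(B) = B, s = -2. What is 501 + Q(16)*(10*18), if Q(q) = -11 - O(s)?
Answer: -2199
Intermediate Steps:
O(B) = 2 - B
Q(q) = -15 (Q(q) = -11 - (2 - 1*(-2)) = -11 - (2 + 2) = -11 - 1*4 = -11 - 4 = -15)
501 + Q(16)*(10*18) = 501 - 150*18 = 501 - 15*180 = 501 - 2700 = -2199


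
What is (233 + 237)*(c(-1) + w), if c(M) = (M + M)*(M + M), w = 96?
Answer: 47000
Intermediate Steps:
c(M) = 4*M² (c(M) = (2*M)*(2*M) = 4*M²)
(233 + 237)*(c(-1) + w) = (233 + 237)*(4*(-1)² + 96) = 470*(4*1 + 96) = 470*(4 + 96) = 470*100 = 47000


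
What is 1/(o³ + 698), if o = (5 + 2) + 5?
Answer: 1/2426 ≈ 0.00041220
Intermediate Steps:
o = 12 (o = 7 + 5 = 12)
1/(o³ + 698) = 1/(12³ + 698) = 1/(1728 + 698) = 1/2426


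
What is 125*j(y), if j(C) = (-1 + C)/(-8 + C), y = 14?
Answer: 1625/6 ≈ 270.83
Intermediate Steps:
j(C) = (-1 + C)/(-8 + C)
125*j(y) = 125*((-1 + 14)/(-8 + 14)) = 125*(13/6) = 1625/6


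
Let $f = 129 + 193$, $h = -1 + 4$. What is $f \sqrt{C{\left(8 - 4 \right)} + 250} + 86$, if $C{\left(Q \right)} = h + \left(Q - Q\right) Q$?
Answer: $86 + 322 \sqrt{253} \approx 5207.7$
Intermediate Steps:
$h = 3$
$C{\left(Q \right)} = 3$ ($C{\left(Q \right)} = 3 + \left(Q - Q\right) Q = 3 + 0 Q = 3 + 0 = 3$)
$f = 322$
$f \sqrt{C{\left(8 - 4 \right)} + 250} + 86 = 322 \sqrt{3 + 250} + 86 = 322 \sqrt{253} + 86 = 86 + 322 \sqrt{253}$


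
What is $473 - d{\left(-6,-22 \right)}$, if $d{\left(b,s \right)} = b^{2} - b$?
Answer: $431$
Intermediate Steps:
$473 - d{\left(-6,-22 \right)} = 473 - - 6 \left(-1 - 6\right) = 473 - \left(-6\right) \left(-7\right) = 473 - 42 = 431$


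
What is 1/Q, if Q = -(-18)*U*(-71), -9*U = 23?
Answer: 1/3266 ≈ 0.00030618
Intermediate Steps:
U = -23/9 (U = -⅑*23 = -23/9 ≈ -2.5556)
Q = 3266 (Q = -(-18)*(-23)/9*(-71) = -18*23/9*(-71) = -46*(-71) = 3266)
1/Q = 1/3266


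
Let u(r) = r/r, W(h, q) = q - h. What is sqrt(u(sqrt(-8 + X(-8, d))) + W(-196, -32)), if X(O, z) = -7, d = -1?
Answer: sqrt(165) ≈ 12.845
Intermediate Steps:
u(r) = 1
sqrt(u(sqrt(-8 + X(-8, d))) + W(-196, -32)) = sqrt(1 + (-32 - 1*(-196))) = sqrt(1 + (-32 + 196)) = sqrt(1 + 164) = sqrt(165)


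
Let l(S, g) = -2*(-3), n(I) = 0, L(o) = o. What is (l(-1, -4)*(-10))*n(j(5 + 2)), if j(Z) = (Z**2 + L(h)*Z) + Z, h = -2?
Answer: 0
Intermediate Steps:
j(Z) = Z**2 - Z (j(Z) = (Z**2 - 2*Z) + Z = Z**2 - Z)
l(S, g) = 6
(l(-1, -4)*(-10))*n(j(5 + 2)) = (6*(-10))*0 = -60*0 = 0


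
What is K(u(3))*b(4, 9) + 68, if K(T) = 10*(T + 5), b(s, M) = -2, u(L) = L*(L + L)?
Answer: -392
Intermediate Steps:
u(L) = 2*L² (u(L) = L*(2*L) = 2*L²)
K(T) = 50 + 10*T (K(T) = 10*(5 + T) = 50 + 10*T)
K(u(3))*b(4, 9) + 68 = (50 + 10*(2*3²))*(-2) + 68 = (50 + 10*(2*9))*(-2) + 68 = (50 + 10*18)*(-2) + 68 = (50 + 180)*(-2) + 68 = 230*(-2) + 68 = -460 + 68 = -392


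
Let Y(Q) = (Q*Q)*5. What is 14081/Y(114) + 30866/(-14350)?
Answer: -180361033/93246300 ≈ -1.9342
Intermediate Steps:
Y(Q) = 5*Q² (Y(Q) = Q²*5 = 5*Q²)
14081/Y(114) + 30866/(-14350) = 14081/((5*114²)) + 30866/(-14350) = 14081/((5*12996)) + 30866*(-1/14350) = 14081/64980 - 15433/7175 = -180361033/93246300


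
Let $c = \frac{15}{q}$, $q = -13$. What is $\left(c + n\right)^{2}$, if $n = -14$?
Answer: $\frac{38809}{169} \approx 229.64$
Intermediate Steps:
$c = - \frac{15}{13}$ ($c = \frac{15}{-13} = 15 \left(- \frac{1}{13}\right) = - \frac{15}{13} \approx -1.1538$)
$\left(c + n\right)^{2} = \left(- \frac{15}{13} - 14\right)^{2} = \left(- \frac{197}{13}\right)^{2} = \frac{38809}{169}$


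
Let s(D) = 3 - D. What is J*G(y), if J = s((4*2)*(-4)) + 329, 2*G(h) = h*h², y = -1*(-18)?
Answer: 1061424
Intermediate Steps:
y = 18
G(h) = h³/2 (G(h) = (h*h²)/2 = h³/2)
J = 364 (J = (3 - 4*2*(-4)) + 329 = (3 - 8*(-4)) + 329 = (3 - 1*(-32)) + 329 = (3 + 32) + 329 = 35 + 329 = 364)
J*G(y) = 364*((½)*18³) = 364*((½)*5832) = 364*2916 = 1061424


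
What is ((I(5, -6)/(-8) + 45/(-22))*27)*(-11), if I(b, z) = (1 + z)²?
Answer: 12285/8 ≈ 1535.6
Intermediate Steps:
((I(5, -6)/(-8) + 45/(-22))*27)*(-11) = (((1 - 6)²/(-8) + 45/(-22))*27)*(-11) = (((-5)²*(-⅛) + 45*(-1/22))*27)*(-11) = ((25*(-⅛) - 45/22)*27)*(-11) = ((-25/8 - 45/22)*27)*(-11) = -455/88*27*(-11) = -12285/88*(-11) = 12285/8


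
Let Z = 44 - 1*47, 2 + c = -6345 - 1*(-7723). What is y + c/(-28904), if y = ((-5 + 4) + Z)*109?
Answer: -1575440/3613 ≈ -436.05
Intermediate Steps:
c = 1376 (c = -2 + (-6345 - 1*(-7723)) = -2 + (-6345 + 7723) = -2 + 1378 = 1376)
Z = -3 (Z = 44 - 47 = -3)
y = -436 (y = ((-5 + 4) - 3)*109 = (-1 - 3)*109 = -4*109 = -436)
y + c/(-28904) = -436 + 1376/(-28904) = -436 + 1376*(-1/28904) = -436 - 172/3613 = -1575440/3613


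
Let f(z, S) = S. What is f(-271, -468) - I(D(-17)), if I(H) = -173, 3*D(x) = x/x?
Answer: -295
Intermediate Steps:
D(x) = 1/3 (D(x) = (x/x)/3 = (1/3)*1 = 1/3)
f(-271, -468) - I(D(-17)) = -468 - 1*(-173) = -468 + 173 = -295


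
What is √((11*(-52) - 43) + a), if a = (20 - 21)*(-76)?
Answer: 7*I*√11 ≈ 23.216*I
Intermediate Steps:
a = 76 (a = -1*(-76) = 76)
√((11*(-52) - 43) + a) = √((11*(-52) - 43) + 76) = √((-572 - 43) + 76) = √(-615 + 76) = √(-539) = 7*I*√11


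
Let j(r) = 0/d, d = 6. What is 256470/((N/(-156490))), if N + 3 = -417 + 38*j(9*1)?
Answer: 668916505/7 ≈ 9.5560e+7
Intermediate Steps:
j(r) = 0 (j(r) = 0/6 = 0*(⅙) = 0)
N = -420 (N = -3 + (-417 + 38*0) = -3 + (-417 + 0) = -3 - 417 = -420)
256470/((N/(-156490))) = 256470/((-420/(-156490))) = 256470/((-420*(-1/156490))) = 256470/(42/15649) = 256470*(15649/42) = 668916505/7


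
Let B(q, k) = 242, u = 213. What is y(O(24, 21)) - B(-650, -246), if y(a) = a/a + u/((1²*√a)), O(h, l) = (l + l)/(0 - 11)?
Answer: -241 - 71*I*√462/14 ≈ -241.0 - 109.01*I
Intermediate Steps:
O(h, l) = -2*l/11 (O(h, l) = (2*l)/(-11) = (2*l)*(-1/11) = -2*l/11)
y(a) = 1 + 213/√a (y(a) = a/a + 213/((1²*√a)) = 1 + 213/((1*√a)) = 1 + 213/(√a) = 1 + 213/√a)
y(O(24, 21)) - B(-650, -246) = (1 + 213/√(-2/11*21)) - 1*242 = (1 + 213/√(-42/11)) - 242 = (1 + 213*(-I*√462/42)) - 242 = (1 - 71*I*√462/14) - 242 = -241 - 71*I*√462/14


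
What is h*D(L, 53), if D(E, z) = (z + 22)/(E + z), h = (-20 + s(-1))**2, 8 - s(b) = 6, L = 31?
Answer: 2025/7 ≈ 289.29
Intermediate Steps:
s(b) = 2 (s(b) = 8 - 1*6 = 8 - 6 = 2)
h = 324 (h = (-20 + 2)**2 = (-18)**2 = 324)
D(E, z) = (22 + z)/(E + z)
h*D(L, 53) = 324*((22 + 53)/(31 + 53)) = 324*(75/84) = 324*((1/84)*75) = 324*(25/28) = 2025/7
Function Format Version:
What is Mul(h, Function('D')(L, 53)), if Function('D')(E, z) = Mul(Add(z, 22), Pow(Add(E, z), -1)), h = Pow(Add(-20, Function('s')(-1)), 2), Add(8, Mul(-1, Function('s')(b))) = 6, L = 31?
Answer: Rational(2025, 7) ≈ 289.29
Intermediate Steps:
Function('s')(b) = 2 (Function('s')(b) = Add(8, Mul(-1, 6)) = Add(8, -6) = 2)
h = 324 (h = Pow(Add(-20, 2), 2) = Pow(-18, 2) = 324)
Function('D')(E, z) = Mul(Pow(Add(E, z), -1), Add(22, z)) (Function('D')(E, z) = Mul(Add(22, z), Pow(Add(E, z), -1)) = Mul(Pow(Add(E, z), -1), Add(22, z)))
Mul(h, Function('D')(L, 53)) = Mul(324, Mul(Pow(Add(31, 53), -1), Add(22, 53))) = Mul(324, Mul(Pow(84, -1), 75)) = Mul(324, Mul(Rational(1, 84), 75)) = Mul(324, Rational(25, 28)) = Rational(2025, 7)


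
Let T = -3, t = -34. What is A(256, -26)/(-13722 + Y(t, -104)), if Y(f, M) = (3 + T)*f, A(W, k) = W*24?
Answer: -1024/2287 ≈ -0.44775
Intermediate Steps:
A(W, k) = 24*W
Y(f, M) = 0 (Y(f, M) = (3 - 3)*f = 0*f = 0)
A(256, -26)/(-13722 + Y(t, -104)) = (24*256)/(-13722 + 0) = 6144/(-13722) = 6144*(-1/13722) = -1024/2287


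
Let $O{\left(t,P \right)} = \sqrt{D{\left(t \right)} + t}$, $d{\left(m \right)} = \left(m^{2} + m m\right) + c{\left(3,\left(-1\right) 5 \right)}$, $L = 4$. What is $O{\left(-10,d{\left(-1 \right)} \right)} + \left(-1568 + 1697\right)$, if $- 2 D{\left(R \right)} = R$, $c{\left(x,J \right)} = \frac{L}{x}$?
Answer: $129 + i \sqrt{5} \approx 129.0 + 2.2361 i$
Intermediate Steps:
$c{\left(x,J \right)} = \frac{4}{x}$
$d{\left(m \right)} = \frac{4}{3} + 2 m^{2}$ ($d{\left(m \right)} = \left(m^{2} + m m\right) + \frac{4}{3} = \left(m^{2} + m^{2}\right) + 4 \cdot \frac{1}{3} = 2 m^{2} + \frac{4}{3} = \frac{4}{3} + 2 m^{2}$)
$D{\left(R \right)} = - \frac{R}{2}$
$O{\left(t,P \right)} = \frac{\sqrt{2} \sqrt{t}}{2}$ ($O{\left(t,P \right)} = \sqrt{- \frac{t}{2} + t} = \sqrt{\frac{t}{2}} = \frac{\sqrt{2} \sqrt{t}}{2}$)
$O{\left(-10,d{\left(-1 \right)} \right)} + \left(-1568 + 1697\right) = \frac{\sqrt{2} \sqrt{-10}}{2} + \left(-1568 + 1697\right) = \frac{\sqrt{2} i \sqrt{10}}{2} + 129 = i \sqrt{5} + 129 = 129 + i \sqrt{5}$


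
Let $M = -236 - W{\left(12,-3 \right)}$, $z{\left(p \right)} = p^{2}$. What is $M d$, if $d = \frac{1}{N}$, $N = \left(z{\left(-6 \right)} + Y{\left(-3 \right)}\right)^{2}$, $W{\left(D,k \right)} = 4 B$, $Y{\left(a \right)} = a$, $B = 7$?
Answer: $- \frac{8}{33} \approx -0.24242$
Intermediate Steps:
$W{\left(D,k \right)} = 28$ ($W{\left(D,k \right)} = 4 \cdot 7 = 28$)
$N = 1089$ ($N = \left(\left(-6\right)^{2} - 3\right)^{2} = \left(36 - 3\right)^{2} = 33^{2} = 1089$)
$M = -264$ ($M = -236 - 28 = -264$)
$d = \frac{1}{1089} \approx 0.00091827$
$M d = \left(-264\right) \frac{1}{1089} = - \frac{8}{33}$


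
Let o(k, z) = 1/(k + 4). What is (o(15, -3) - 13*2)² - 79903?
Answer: -28601934/361 ≈ -79230.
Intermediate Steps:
o(k, z) = 1/(4 + k)
(o(15, -3) - 13*2)² - 79903 = (1/(4 + 15) - 13*2)² - 79903 = (1/19 - 26)² - 79903 = (-493/19)² - 79903 = 243049/361 - 79903 = -28601934/361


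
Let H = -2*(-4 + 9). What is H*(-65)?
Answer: 650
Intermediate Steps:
H = -10 (H = -2*5 = -10)
H*(-65) = -10*(-65) = 650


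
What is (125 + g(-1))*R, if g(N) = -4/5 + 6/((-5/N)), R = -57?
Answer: -35739/5 ≈ -7147.8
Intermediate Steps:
g(N) = -⅘ - 6*N/5 (g(N) = -4*⅕ + 6*(-N/5) = -⅘ - 6*N/5)
(125 + g(-1))*R = (125 + (-⅘ - 6/5*(-1)))*(-57) = (125 + (-⅘ + 6/5))*(-57) = (125 + ⅖)*(-57) = (627/5)*(-57) = -35739/5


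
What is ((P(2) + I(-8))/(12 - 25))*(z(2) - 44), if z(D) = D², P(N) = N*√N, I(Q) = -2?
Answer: -80/13 + 80*√2/13 ≈ 2.5490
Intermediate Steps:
P(N) = N^(3/2)
((P(2) + I(-8))/(12 - 25))*(z(2) - 44) = ((2^(3/2) - 2)/(12 - 25))*(2² - 44) = ((2*√2 - 2)/(-13))*(4 - 44) = ((-2 + 2*√2)*(-1/13))*(-40) = (2/13 - 2*√2/13)*(-40) = -80/13 + 80*√2/13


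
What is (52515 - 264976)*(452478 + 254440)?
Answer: -150192505198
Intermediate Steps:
(52515 - 264976)*(452478 + 254440) = -212461*706918 = -150192505198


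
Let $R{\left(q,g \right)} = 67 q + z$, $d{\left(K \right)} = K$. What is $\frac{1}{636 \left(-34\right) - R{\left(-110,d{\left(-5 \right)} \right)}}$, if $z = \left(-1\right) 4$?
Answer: $- \frac{1}{14250} \approx -7.0175 \cdot 10^{-5}$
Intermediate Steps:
$z = -4$
$R{\left(q,g \right)} = -4 + 67 q$ ($R{\left(q,g \right)} = 67 q - 4 = -4 + 67 q$)
$\frac{1}{636 \left(-34\right) - R{\left(-110,d{\left(-5 \right)} \right)}} = \frac{1}{636 \left(-34\right) - \left(-4 + 67 \left(-110\right)\right)} = \frac{1}{-21624 - \left(-4 - 7370\right)} = \frac{1}{-21624 - -7374} = \frac{1}{-21624 + 7374} = \frac{1}{-14250} = - \frac{1}{14250}$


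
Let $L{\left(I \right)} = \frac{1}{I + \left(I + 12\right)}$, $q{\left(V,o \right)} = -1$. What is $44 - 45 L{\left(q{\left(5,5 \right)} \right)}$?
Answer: $\frac{79}{2} \approx 39.5$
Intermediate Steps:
$L{\left(I \right)} = \frac{1}{12 + 2 I}$ ($L{\left(I \right)} = \frac{1}{I + \left(12 + I\right)} = \frac{1}{12 + 2 I}$)
$44 - 45 L{\left(q{\left(5,5 \right)} \right)} = 44 - 45 \frac{1}{2 \left(6 - 1\right)} = 44 - 45 \frac{1}{2 \cdot 5} = 44 - 45 \cdot \frac{1}{2} \cdot \frac{1}{5} = 44 - \frac{9}{2} = \frac{79}{2}$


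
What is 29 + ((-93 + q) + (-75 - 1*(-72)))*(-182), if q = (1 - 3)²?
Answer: 16773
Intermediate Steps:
q = 4 (q = (-2)² = 4)
29 + ((-93 + q) + (-75 - 1*(-72)))*(-182) = 29 + ((-93 + 4) + (-75 - 1*(-72)))*(-182) = 29 + (-89 + (-75 + 72))*(-182) = 29 + (-89 - 3)*(-182) = 29 - 92*(-182) = 29 + 16744 = 16773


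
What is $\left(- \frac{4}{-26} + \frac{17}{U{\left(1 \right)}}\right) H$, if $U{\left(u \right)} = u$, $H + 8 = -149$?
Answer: $- \frac{35011}{13} \approx -2693.2$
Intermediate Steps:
$H = -157$ ($H = -8 - 149 = -157$)
$\left(- \frac{4}{-26} + \frac{17}{U{\left(1 \right)}}\right) H = \left(- \frac{4}{-26} + \frac{17}{1}\right) \left(-157\right) = \left(\left(-4\right) \left(- \frac{1}{26}\right) + 17 \cdot 1\right) \left(-157\right) = \left(\frac{2}{13} + 17\right) \left(-157\right) = \frac{223}{13} \left(-157\right) = - \frac{35011}{13}$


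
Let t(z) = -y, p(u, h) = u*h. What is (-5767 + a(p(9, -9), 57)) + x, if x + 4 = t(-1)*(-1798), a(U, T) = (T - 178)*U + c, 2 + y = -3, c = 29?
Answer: -4931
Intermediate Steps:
p(u, h) = h*u
y = -5 (y = -2 - 3 = -5)
t(z) = 5 (t(z) = -1*(-5) = 5)
a(U, T) = 29 + U*(-178 + T) (a(U, T) = (T - 178)*U + 29 = (-178 + T)*U + 29 = U*(-178 + T) + 29 = 29 + U*(-178 + T))
x = -8994 (x = -4 + 5*(-1798) = -4 - 8990 = -8994)
(-5767 + a(p(9, -9), 57)) + x = (-5767 + (29 - (-1602)*9 + 57*(-9*9))) - 8994 = (-5767 + (29 - 178*(-81) + 57*(-81))) - 8994 = (-5767 + (29 + 14418 - 4617)) - 8994 = (-5767 + 9830) - 8994 = 4063 - 8994 = -4931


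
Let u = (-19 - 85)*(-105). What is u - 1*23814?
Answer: -12894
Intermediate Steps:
u = 10920 (u = -104*(-105) = 10920)
u - 1*23814 = 10920 - 1*23814 = 10920 - 23814 = -12894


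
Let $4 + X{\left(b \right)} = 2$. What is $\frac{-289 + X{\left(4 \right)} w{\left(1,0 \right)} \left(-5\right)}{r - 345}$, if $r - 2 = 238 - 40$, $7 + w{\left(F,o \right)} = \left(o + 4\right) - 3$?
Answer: $\frac{349}{145} \approx 2.4069$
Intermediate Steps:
$w{\left(F,o \right)} = -6 + o$ ($w{\left(F,o \right)} = -7 + \left(\left(o + 4\right) - 3\right) = -7 + \left(\left(4 + o\right) - 3\right) = -7 + \left(1 + o\right) = -6 + o$)
$X{\left(b \right)} = -2$ ($X{\left(b \right)} = -4 + 2 = -2$)
$r = 200$ ($r = 2 + \left(238 - 40\right) = 2 + 198 = 200$)
$\frac{-289 + X{\left(4 \right)} w{\left(1,0 \right)} \left(-5\right)}{r - 345} = \frac{-289 + - 2 \left(-6 + 0\right) \left(-5\right)}{200 - 345} = \frac{-289 + \left(-2\right) \left(-6\right) \left(-5\right)}{-145} = \left(-289 + 12 \left(-5\right)\right) \left(- \frac{1}{145}\right) = \left(-289 - 60\right) \left(- \frac{1}{145}\right) = \left(-349\right) \left(- \frac{1}{145}\right) = \frac{349}{145}$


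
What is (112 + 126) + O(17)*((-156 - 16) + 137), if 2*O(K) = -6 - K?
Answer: 1281/2 ≈ 640.50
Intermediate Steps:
O(K) = -3 - K/2 (O(K) = (-6 - K)/2 = -3 - K/2)
(112 + 126) + O(17)*((-156 - 16) + 137) = (112 + 126) + (-3 - ½*17)*((-156 - 16) + 137) = 238 + (-3 - 17/2)*(-172 + 137) = 238 - 23/2*(-35) = 238 + 805/2 = 1281/2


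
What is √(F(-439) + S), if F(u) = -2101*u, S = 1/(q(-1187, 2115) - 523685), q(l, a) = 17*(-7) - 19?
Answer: 2*√63270272991072677/523823 ≈ 960.38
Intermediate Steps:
q(l, a) = -138 (q(l, a) = -119 - 19 = -138)
S = -1/523823 (S = 1/(-138 - 523685) = 1/(-523823) = -1/523823 ≈ -1.9090e-6)
√(F(-439) + S) = √(-2101*(-439) - 1/523823) = √(922339 - 1/523823) = √(483142381996/523823) = 2*√63270272991072677/523823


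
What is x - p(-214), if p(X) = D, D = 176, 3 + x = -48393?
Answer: -48572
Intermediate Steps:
x = -48396 (x = -3 - 48393 = -48396)
p(X) = 176
x - p(-214) = -48396 - 1*176 = -48396 - 176 = -48572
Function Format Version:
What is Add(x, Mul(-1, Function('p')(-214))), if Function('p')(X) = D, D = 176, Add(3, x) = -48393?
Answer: -48572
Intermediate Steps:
x = -48396 (x = Add(-3, -48393) = -48396)
Function('p')(X) = 176
Add(x, Mul(-1, Function('p')(-214))) = Add(-48396, Mul(-1, 176)) = Add(-48396, -176) = -48572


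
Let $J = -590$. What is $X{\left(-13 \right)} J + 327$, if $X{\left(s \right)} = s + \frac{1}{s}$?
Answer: $\frac{104551}{13} \approx 8042.4$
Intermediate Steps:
$X{\left(-13 \right)} J + 327 = \left(-13 + \frac{1}{-13}\right) \left(-590\right) + 327 = \left(-13 - \frac{1}{13}\right) \left(-590\right) + 327 = \left(- \frac{170}{13}\right) \left(-590\right) + 327 = \frac{100300}{13} + 327 = \frac{104551}{13}$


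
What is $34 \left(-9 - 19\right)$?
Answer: $-952$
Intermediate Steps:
$34 \left(-9 - 19\right) = 34 \left(-28\right) = -952$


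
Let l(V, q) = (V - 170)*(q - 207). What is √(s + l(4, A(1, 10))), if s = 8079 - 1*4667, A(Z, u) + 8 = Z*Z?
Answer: 2*√9734 ≈ 197.32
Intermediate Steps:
A(Z, u) = -8 + Z² (A(Z, u) = -8 + Z*Z = -8 + Z²)
s = 3412 (s = 8079 - 4667 = 3412)
l(V, q) = (-207 + q)*(-170 + V) (l(V, q) = (-170 + V)*(-207 + q) = (-207 + q)*(-170 + V))
√(s + l(4, A(1, 10))) = √(3412 + (35190 - 207*4 - 170*(-8 + 1²) + 4*(-8 + 1²))) = √(3412 + (35190 - 828 - 170*(-8 + 1) + 4*(-8 + 1))) = √(3412 + (35190 - 828 - 170*(-7) + 4*(-7))) = √(3412 + (35190 - 828 + 1190 - 28)) = √(3412 + 35524) = √38936 = 2*√9734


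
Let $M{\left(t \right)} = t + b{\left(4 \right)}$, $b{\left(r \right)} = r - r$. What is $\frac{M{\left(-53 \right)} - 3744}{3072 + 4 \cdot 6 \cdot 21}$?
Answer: $- \frac{3797}{3576} \approx -1.0618$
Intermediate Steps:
$b{\left(r \right)} = 0$
$M{\left(t \right)} = t$ ($M{\left(t \right)} = t + 0 = t$)
$\frac{M{\left(-53 \right)} - 3744}{3072 + 4 \cdot 6 \cdot 21} = \frac{-53 - 3744}{3072 + 4 \cdot 6 \cdot 21} = - \frac{3797}{3072 + 24 \cdot 21} = - \frac{3797}{3072 + 504} = - \frac{3797}{3576}$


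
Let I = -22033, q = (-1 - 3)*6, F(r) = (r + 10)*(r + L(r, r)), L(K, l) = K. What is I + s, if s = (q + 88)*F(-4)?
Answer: -25105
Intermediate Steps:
F(r) = 2*r*(10 + r) (F(r) = (r + 10)*(r + r) = (10 + r)*(2*r) = 2*r*(10 + r))
q = -24 (q = -4*6 = -24)
s = -3072 (s = (-24 + 88)*(2*(-4)*(10 - 4)) = 64*(2*(-4)*6) = 64*(-48) = -3072)
I + s = -22033 - 3072 = -25105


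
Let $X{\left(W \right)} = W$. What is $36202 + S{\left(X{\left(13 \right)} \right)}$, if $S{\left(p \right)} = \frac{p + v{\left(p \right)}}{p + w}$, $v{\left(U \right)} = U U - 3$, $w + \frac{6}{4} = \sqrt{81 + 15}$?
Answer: $\frac{5257524}{145} - \frac{2864 \sqrt{6}}{145} \approx 36210.0$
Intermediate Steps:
$w = - \frac{3}{2} + 4 \sqrt{6}$ ($w = - \frac{3}{2} + \sqrt{81 + 15} = - \frac{3}{2} + \sqrt{96} = - \frac{3}{2} + 4 \sqrt{6} \approx 8.298$)
$v{\left(U \right)} = -3 + U^{2}$ ($v{\left(U \right)} = U^{2} - 3 = -3 + U^{2}$)
$S{\left(p \right)} = \frac{-3 + p + p^{2}}{- \frac{3}{2} + p + 4 \sqrt{6}}$ ($S{\left(p \right)} = \frac{p + \left(-3 + p^{2}\right)}{p - \left(\frac{3}{2} - 4 \sqrt{6}\right)} = \frac{-3 + p + p^{2}}{- \frac{3}{2} + p + 4 \sqrt{6}}$)
$36202 + S{\left(X{\left(13 \right)} \right)} = 36202 + \frac{2 \left(-3 + 13 + 13^{2}\right)}{-3 + 2 \cdot 13 + 8 \sqrt{6}} = 36202 + \frac{2 \left(-3 + 13 + 169\right)}{-3 + 26 + 8 \sqrt{6}} = 36202 + 2 \frac{1}{23 + 8 \sqrt{6}} \cdot 179 = 36202 + \frac{358}{23 + 8 \sqrt{6}}$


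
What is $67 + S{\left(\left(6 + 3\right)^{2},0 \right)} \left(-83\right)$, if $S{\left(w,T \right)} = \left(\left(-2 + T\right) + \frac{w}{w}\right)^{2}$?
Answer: $-16$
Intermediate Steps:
$S{\left(w,T \right)} = \left(-1 + T\right)^{2}$ ($S{\left(w,T \right)} = \left(\left(-2 + T\right) + 1\right)^{2} = \left(-1 + T\right)^{2}$)
$67 + S{\left(\left(6 + 3\right)^{2},0 \right)} \left(-83\right) = 67 + \left(-1 + 0\right)^{2} \left(-83\right) = 67 + \left(-1\right)^{2} \left(-83\right) = 67 + 1 \left(-83\right) = 67 - 83 = -16$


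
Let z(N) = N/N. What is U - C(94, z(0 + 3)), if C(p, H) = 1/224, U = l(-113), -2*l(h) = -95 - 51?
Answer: 16351/224 ≈ 72.995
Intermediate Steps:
z(N) = 1
l(h) = 73 (l(h) = -(-95 - 51)/2 = -½*(-146) = 73)
U = 73
C(p, H) = 1/224
U - C(94, z(0 + 3)) = 73 - 1*1/224 = 73 - 1/224 = 16351/224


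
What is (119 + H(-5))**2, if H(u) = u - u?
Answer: 14161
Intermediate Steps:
H(u) = 0
(119 + H(-5))**2 = (119 + 0)**2 = 119**2 = 14161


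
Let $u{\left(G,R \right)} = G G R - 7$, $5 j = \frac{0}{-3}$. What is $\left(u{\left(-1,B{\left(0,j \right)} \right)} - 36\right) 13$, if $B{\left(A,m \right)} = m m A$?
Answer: $-559$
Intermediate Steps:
$j = 0$ ($j = \frac{0 \frac{1}{-3}}{5} = \frac{0 \left(- \frac{1}{3}\right)}{5} = \frac{1}{5} \cdot 0 = 0$)
$B{\left(A,m \right)} = A m^{2}$ ($B{\left(A,m \right)} = m^{2} A = A m^{2}$)
$u{\left(G,R \right)} = -7 + R G^{2}$ ($u{\left(G,R \right)} = G^{2} R - 7 = R G^{2} - 7 = -7 + R G^{2}$)
$\left(u{\left(-1,B{\left(0,j \right)} \right)} - 36\right) 13 = \left(\left(-7 + 0 \cdot 0^{2} \left(-1\right)^{2}\right) - 36\right) 13 = \left(\left(-7 + 0 \cdot 0 \cdot 1\right) - 36\right) 13 = \left(\left(-7 + 0 \cdot 1\right) - 36\right) 13 = \left(\left(-7 + 0\right) - 36\right) 13 = \left(-7 - 36\right) 13 = \left(-43\right) 13 = -559$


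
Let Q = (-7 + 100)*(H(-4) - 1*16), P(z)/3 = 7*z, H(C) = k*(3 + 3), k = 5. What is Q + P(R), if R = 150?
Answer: 4452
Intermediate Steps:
H(C) = 30 (H(C) = 5*(3 + 3) = 5*6 = 30)
P(z) = 21*z (P(z) = 3*(7*z) = 21*z)
Q = 1302 (Q = (-7 + 100)*(30 - 1*16) = 93*(30 - 16) = 93*14 = 1302)
Q + P(R) = 1302 + 21*150 = 1302 + 3150 = 4452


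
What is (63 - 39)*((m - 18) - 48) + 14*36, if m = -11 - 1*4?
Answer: -1440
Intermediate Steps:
m = -15 (m = -11 - 4 = -15)
(63 - 39)*((m - 18) - 48) + 14*36 = (63 - 39)*((-15 - 18) - 48) + 14*36 = 24*(-33 - 48) + 504 = 24*(-81) + 504 = -1944 + 504 = -1440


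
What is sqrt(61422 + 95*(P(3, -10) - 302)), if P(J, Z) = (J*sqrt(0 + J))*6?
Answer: sqrt(32732 + 1710*sqrt(3)) ≈ 188.93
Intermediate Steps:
P(J, Z) = 6*J**(3/2) (P(J, Z) = (J*sqrt(J))*6 = J**(3/2)*6 = 6*J**(3/2))
sqrt(61422 + 95*(P(3, -10) - 302)) = sqrt(61422 + 95*(6*3**(3/2) - 302)) = sqrt(61422 + 95*(6*(3*sqrt(3)) - 302)) = sqrt(61422 + 95*(18*sqrt(3) - 302)) = sqrt(61422 + 95*(-302 + 18*sqrt(3))) = sqrt(61422 + (-28690 + 1710*sqrt(3))) = sqrt(32732 + 1710*sqrt(3))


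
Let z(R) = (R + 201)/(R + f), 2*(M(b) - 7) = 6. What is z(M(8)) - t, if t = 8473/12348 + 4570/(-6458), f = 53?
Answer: 44798129/13290564 ≈ 3.3707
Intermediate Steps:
M(b) = 10 (M(b) = 7 + (½)*6 = 7 + 3 = 10)
z(R) = (201 + R)/(53 + R) (z(R) = (R + 201)/(R + 53) = (201 + R)/(53 + R))
t = -855863/39871692 (t = 8473*(1/12348) + 4570*(-1/6458) = 8473/12348 - 2285/3229 = -855863/39871692 ≈ -0.021465)
z(M(8)) - t = (201 + 10)/(53 + 10) - 1*(-855863/39871692) = 211/63 + 855863/39871692 = 44798129/13290564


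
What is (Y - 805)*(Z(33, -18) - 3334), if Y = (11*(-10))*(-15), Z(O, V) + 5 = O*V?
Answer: -3323385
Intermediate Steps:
Z(O, V) = -5 + O*V
Y = 1650 (Y = -110*(-15) = 1650)
(Y - 805)*(Z(33, -18) - 3334) = (1650 - 805)*((-5 + 33*(-18)) - 3334) = 845*((-5 - 594) - 3334) = 845*(-599 - 3334) = 845*(-3933) = -3323385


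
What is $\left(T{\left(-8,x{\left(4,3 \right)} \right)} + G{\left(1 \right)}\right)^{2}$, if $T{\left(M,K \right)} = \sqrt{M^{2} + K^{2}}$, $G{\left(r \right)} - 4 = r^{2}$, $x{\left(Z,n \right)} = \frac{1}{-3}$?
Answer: $\frac{\left(15 + \sqrt{577}\right)^{2}}{9} \approx 169.18$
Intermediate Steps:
$x{\left(Z,n \right)} = - \frac{1}{3}$
$G{\left(r \right)} = 4 + r^{2}$
$T{\left(M,K \right)} = \sqrt{K^{2} + M^{2}}$
$\left(T{\left(-8,x{\left(4,3 \right)} \right)} + G{\left(1 \right)}\right)^{2} = \left(\sqrt{\left(- \frac{1}{3}\right)^{2} + \left(-8\right)^{2}} + \left(4 + 1^{2}\right)\right)^{2} = \left(\sqrt{\frac{1}{9} + 64} + \left(4 + 1\right)\right)^{2} = \left(\sqrt{\frac{577}{9}} + 5\right)^{2} = \left(\frac{\sqrt{577}}{3} + 5\right)^{2} = \left(5 + \frac{\sqrt{577}}{3}\right)^{2}$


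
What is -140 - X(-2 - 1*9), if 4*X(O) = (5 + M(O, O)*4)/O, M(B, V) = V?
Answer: -6199/44 ≈ -140.89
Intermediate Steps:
X(O) = (5 + 4*O)/(4*O) (X(O) = ((5 + O*4)/O)/4 = ((5 + 4*O)/O)/4 = (5 + 4*O)/(4*O))
-140 - X(-2 - 1*9) = -140 - (5/4 + (-2 - 1*9))/(-2 - 1*9) = -140 - (5/4 + (-2 - 9))/(-2 - 9) = -140 - (5/4 - 11)/(-11) = -140 - (-1)*(-39)/(11*4) = -140 - 1*39/44 = -140 - 39/44 = -6199/44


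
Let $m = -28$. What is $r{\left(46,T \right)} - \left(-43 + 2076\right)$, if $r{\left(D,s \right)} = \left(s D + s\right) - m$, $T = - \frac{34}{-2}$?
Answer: $-1206$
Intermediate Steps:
$T = 17$ ($T = \left(-34\right) \left(- \frac{1}{2}\right) = 17$)
$r{\left(D,s \right)} = 28 + s + D s$ ($r{\left(D,s \right)} = \left(s D + s\right) - -28 = \left(D s + s\right) + 28 = \left(s + D s\right) + 28 = 28 + s + D s$)
$r{\left(46,T \right)} - \left(-43 + 2076\right) = \left(28 + 17 + 46 \cdot 17\right) - \left(-43 + 2076\right) = \left(28 + 17 + 782\right) - 2033 = 827 - 2033 = -1206$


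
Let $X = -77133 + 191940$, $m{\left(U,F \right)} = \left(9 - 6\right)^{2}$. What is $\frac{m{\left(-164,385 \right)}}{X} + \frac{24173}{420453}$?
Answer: $\frac{84212536}{1462755987} \approx 0.057571$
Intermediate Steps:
$m{\left(U,F \right)} = 9$ ($m{\left(U,F \right)} = 3^{2} = 9$)
$X = 114807$
$\frac{m{\left(-164,385 \right)}}{X} + \frac{24173}{420453} = \frac{9}{114807} + \frac{24173}{420453} = 9 \cdot \frac{1}{114807} + 24173 \cdot \frac{1}{420453} = \frac{3}{38269} + \frac{24173}{420453} = \frac{84212536}{1462755987}$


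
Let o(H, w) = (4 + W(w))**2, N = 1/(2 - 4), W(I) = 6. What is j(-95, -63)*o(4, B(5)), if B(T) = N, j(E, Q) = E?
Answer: -9500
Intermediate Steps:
N = -1/2 (N = 1/(-2) = -1/2 ≈ -0.50000)
B(T) = -1/2
o(H, w) = 100 (o(H, w) = (4 + 6)**2 = 10**2 = 100)
j(-95, -63)*o(4, B(5)) = -95*100 = -9500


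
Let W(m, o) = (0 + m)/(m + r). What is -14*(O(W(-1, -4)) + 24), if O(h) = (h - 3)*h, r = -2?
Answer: -2912/9 ≈ -323.56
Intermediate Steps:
W(m, o) = m/(-2 + m) (W(m, o) = (0 + m)/(m - 2) = m/(-2 + m))
O(h) = h*(-3 + h) (O(h) = (-3 + h)*h = h*(-3 + h))
-14*(O(W(-1, -4)) + 24) = -14*((-1/(-2 - 1))*(-3 - 1/(-2 - 1)) + 24) = -14*((-1/(-3))*(-3 - 1/(-3)) + 24) = -14*((-1*(-⅓))*(-3 - 1*(-⅓)) + 24) = -14*((-3 + ⅓)/3 + 24) = -14*((⅓)*(-8/3) + 24) = -14*(-8/9 + 24) = -14*208/9 = -2912/9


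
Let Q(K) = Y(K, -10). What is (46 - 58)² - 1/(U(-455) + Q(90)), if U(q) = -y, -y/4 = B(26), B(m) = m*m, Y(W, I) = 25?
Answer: 392975/2729 ≈ 144.00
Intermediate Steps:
B(m) = m²
y = -2704 (y = -4*26² = -4*676 = -2704)
Q(K) = 25
U(q) = 2704 (U(q) = -1*(-2704) = 2704)
(46 - 58)² - 1/(U(-455) + Q(90)) = (46 - 58)² - 1/(2704 + 25) = (-12)² - 1/2729 = 144 - 1*1/2729 = 144 - 1/2729 = 392975/2729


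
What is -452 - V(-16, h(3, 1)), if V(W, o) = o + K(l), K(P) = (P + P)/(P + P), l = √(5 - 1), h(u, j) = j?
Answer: -454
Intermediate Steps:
l = 2 (l = √4 = 2)
K(P) = 1 (K(P) = (2*P)/((2*P)) = (2*P)*(1/(2*P)) = 1)
V(W, o) = 1 + o (V(W, o) = o + 1 = 1 + o)
-452 - V(-16, h(3, 1)) = -452 - (1 + 1) = -452 - 1*2 = -452 - 2 = -454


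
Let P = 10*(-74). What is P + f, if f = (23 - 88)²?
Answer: 3485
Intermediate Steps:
P = -740
f = 4225 (f = (-65)² = 4225)
P + f = -740 + 4225 = 3485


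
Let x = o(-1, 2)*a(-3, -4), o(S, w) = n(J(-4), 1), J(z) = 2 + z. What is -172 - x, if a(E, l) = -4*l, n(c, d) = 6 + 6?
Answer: -364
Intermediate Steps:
n(c, d) = 12
o(S, w) = 12
x = 192 (x = 12*(-4*(-4)) = 12*16 = 192)
-172 - x = -172 - 1*192 = -172 - 192 = -364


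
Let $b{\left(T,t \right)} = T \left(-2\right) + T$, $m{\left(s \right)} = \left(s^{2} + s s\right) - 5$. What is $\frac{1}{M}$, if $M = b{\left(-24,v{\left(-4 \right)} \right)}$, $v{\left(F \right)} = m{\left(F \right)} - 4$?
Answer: $\frac{1}{24} \approx 0.041667$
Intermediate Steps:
$m{\left(s \right)} = -5 + 2 s^{2}$ ($m{\left(s \right)} = \left(s^{2} + s^{2}\right) - 5 = 2 s^{2} - 5 = -5 + 2 s^{2}$)
$v{\left(F \right)} = -9 + 2 F^{2}$ ($v{\left(F \right)} = \left(-5 + 2 F^{2}\right) - 4 = -9 + 2 F^{2}$)
$b{\left(T,t \right)} = - T$ ($b{\left(T,t \right)} = - 2 T + T = - T$)
$M = 24$ ($M = \left(-1\right) \left(-24\right) = 24$)
$\frac{1}{M} = \frac{1}{24}$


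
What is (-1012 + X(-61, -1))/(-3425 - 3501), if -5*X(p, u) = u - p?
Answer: 512/3463 ≈ 0.14785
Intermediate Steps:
X(p, u) = -u/5 + p/5 (X(p, u) = -(u - p)/5 = -u/5 + p/5)
(-1012 + X(-61, -1))/(-3425 - 3501) = (-1012 + (-1/5*(-1) + (1/5)*(-61)))/(-3425 - 3501) = (-1012 + (1/5 - 61/5))/(-6926) = (-1012 - 12)*(-1/6926) = -1024*(-1/6926) = 512/3463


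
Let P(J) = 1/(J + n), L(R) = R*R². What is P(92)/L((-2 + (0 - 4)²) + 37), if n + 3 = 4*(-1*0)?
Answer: 1/11805939 ≈ 8.4703e-8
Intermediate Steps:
L(R) = R³
n = -3 (n = -3 + 4*(-1*0) = -3 + 4*0 = -3 + 0 = -3)
P(J) = 1/(-3 + J) (P(J) = 1/(J - 3) = 1/(-3 + J))
P(92)/L((-2 + (0 - 4)²) + 37) = 1/((-3 + 92)*(((-2 + (0 - 4)²) + 37)³)) = 1/(89*(((-2 + (-4)²) + 37)³)) = 1/(89*(((-2 + 16) + 37)³)) = 1/(89*((14 + 37)³)) = 1/(89*(51³)) = (1/89)/132651 = (1/89)*(1/132651) = 1/11805939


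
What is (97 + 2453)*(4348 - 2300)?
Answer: 5222400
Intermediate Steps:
(97 + 2453)*(4348 - 2300) = 2550*2048 = 5222400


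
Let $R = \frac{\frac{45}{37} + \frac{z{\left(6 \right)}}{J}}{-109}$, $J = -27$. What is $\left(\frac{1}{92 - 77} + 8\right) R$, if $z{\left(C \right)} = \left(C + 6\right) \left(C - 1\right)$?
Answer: $\frac{8107}{108891} \approx 0.074451$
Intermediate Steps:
$z{\left(C \right)} = \left(-1 + C\right) \left(6 + C\right)$ ($z{\left(C \right)} = \left(6 + C\right) \left(-1 + C\right) = \left(-1 + C\right) \left(6 + C\right)$)
$R = \frac{335}{36297}$ ($R = \frac{\frac{45}{37} + \frac{-6 + 6^{2} + 5 \cdot 6}{-27}}{-109} = \left(45 \cdot \frac{1}{37} + \left(-6 + 36 + 30\right) \left(- \frac{1}{27}\right)\right) \left(- \frac{1}{109}\right) = \left(\frac{45}{37} + 60 \left(- \frac{1}{27}\right)\right) \left(- \frac{1}{109}\right) = \left(\frac{45}{37} - \frac{20}{9}\right) \left(- \frac{1}{109}\right) = \left(- \frac{335}{333}\right) \left(- \frac{1}{109}\right) = \frac{335}{36297} \approx 0.0092294$)
$\left(\frac{1}{92 - 77} + 8\right) R = \left(\frac{1}{92 - 77} + 8\right) \frac{335}{36297} = \left(\frac{1}{15} + 8\right) \frac{335}{36297} = \frac{121}{15} \cdot \frac{335}{36297} = \frac{8107}{108891}$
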